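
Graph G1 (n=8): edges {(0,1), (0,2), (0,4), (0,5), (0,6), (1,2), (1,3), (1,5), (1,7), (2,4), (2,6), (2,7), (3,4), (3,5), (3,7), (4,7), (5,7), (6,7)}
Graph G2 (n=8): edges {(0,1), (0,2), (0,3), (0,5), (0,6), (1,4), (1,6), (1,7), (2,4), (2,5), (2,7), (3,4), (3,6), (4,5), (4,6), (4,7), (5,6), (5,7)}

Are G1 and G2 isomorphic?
Yes, isomorphic

The graphs are isomorphic.
One valid mapping φ: V(G1) → V(G2): 0→0, 1→5, 2→6, 3→7, 4→1, 5→2, 6→3, 7→4

Verify φ preserves adjacency — for each edge of G1, its image is an edge of G2:
  (0,1) → (φ(0),φ(1)) = (0,5) ∈ E(G2) ✓
  (0,2) → (φ(0),φ(2)) = (0,6) ∈ E(G2) ✓
  (0,4) → (φ(0),φ(4)) = (0,1) ∈ E(G2) ✓
  (0,5) → (φ(0),φ(5)) = (0,2) ∈ E(G2) ✓
  (0,6) → (φ(0),φ(6)) = (0,3) ∈ E(G2) ✓
  (1,2) → (φ(1),φ(2)) = (5,6) ∈ E(G2) ✓
  (1,3) → (φ(1),φ(3)) = (5,7) ∈ E(G2) ✓
  (1,5) → (φ(1),φ(5)) = (2,5) ∈ E(G2) ✓
  (1,7) → (φ(1),φ(7)) = (4,5) ∈ E(G2) ✓
  (2,4) → (φ(2),φ(4)) = (1,6) ∈ E(G2) ✓
  (2,6) → (φ(2),φ(6)) = (3,6) ∈ E(G2) ✓
  (2,7) → (φ(2),φ(7)) = (4,6) ∈ E(G2) ✓
  (3,4) → (φ(3),φ(4)) = (1,7) ∈ E(G2) ✓
  (3,5) → (φ(3),φ(5)) = (2,7) ∈ E(G2) ✓
  (3,7) → (φ(3),φ(7)) = (4,7) ∈ E(G2) ✓
  (4,7) → (φ(4),φ(7)) = (1,4) ∈ E(G2) ✓
  (5,7) → (φ(5),φ(7)) = (2,4) ∈ E(G2) ✓
  (6,7) → (φ(6),φ(7)) = (3,4) ∈ E(G2) ✓
All 18 edges of G1 map to edges of G2, and |E(G1)| = |E(G2)| = 18, so φ is a bijection on edges as well as vertices. Hence G1 ≅ G2.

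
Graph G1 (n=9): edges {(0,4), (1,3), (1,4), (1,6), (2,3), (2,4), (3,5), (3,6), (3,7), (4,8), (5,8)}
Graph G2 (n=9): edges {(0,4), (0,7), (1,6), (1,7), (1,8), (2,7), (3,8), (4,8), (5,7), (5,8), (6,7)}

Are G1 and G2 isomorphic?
Yes, isomorphic

The graphs are isomorphic.
One valid mapping φ: V(G1) → V(G2): 0→3, 1→1, 2→5, 3→7, 4→8, 5→0, 6→6, 7→2, 8→4

Verify φ preserves adjacency — for each edge of G1, its image is an edge of G2:
  (0,4) → (φ(0),φ(4)) = (3,8) ∈ E(G2) ✓
  (1,3) → (φ(1),φ(3)) = (1,7) ∈ E(G2) ✓
  (1,4) → (φ(1),φ(4)) = (1,8) ∈ E(G2) ✓
  (1,6) → (φ(1),φ(6)) = (1,6) ∈ E(G2) ✓
  (2,3) → (φ(2),φ(3)) = (5,7) ∈ E(G2) ✓
  (2,4) → (φ(2),φ(4)) = (5,8) ∈ E(G2) ✓
  (3,5) → (φ(3),φ(5)) = (0,7) ∈ E(G2) ✓
  (3,6) → (φ(3),φ(6)) = (6,7) ∈ E(G2) ✓
  (3,7) → (φ(3),φ(7)) = (2,7) ∈ E(G2) ✓
  (4,8) → (φ(4),φ(8)) = (4,8) ∈ E(G2) ✓
  (5,8) → (φ(5),φ(8)) = (0,4) ∈ E(G2) ✓
All 11 edges of G1 map to edges of G2, and |E(G1)| = |E(G2)| = 11, so φ is a bijection on edges as well as vertices. Hence G1 ≅ G2.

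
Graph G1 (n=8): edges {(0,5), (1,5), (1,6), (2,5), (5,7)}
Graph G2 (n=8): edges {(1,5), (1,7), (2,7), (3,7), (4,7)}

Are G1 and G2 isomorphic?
Yes, isomorphic

The graphs are isomorphic.
One valid mapping φ: V(G1) → V(G2): 0→2, 1→1, 2→4, 3→6, 4→0, 5→7, 6→5, 7→3

Verify φ preserves adjacency — for each edge of G1, its image is an edge of G2:
  (0,5) → (φ(0),φ(5)) = (2,7) ∈ E(G2) ✓
  (1,5) → (φ(1),φ(5)) = (1,7) ∈ E(G2) ✓
  (1,6) → (φ(1),φ(6)) = (1,5) ∈ E(G2) ✓
  (2,5) → (φ(2),φ(5)) = (4,7) ∈ E(G2) ✓
  (5,7) → (φ(5),φ(7)) = (3,7) ∈ E(G2) ✓
All 5 edges of G1 map to edges of G2, and |E(G1)| = |E(G2)| = 5, so φ is a bijection on edges as well as vertices. Hence G1 ≅ G2.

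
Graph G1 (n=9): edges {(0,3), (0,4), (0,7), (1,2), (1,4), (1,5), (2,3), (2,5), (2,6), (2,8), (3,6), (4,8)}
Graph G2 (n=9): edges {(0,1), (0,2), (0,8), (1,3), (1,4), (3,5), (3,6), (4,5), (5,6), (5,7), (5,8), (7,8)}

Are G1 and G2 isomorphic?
Yes, isomorphic

The graphs are isomorphic.
One valid mapping φ: V(G1) → V(G2): 0→0, 1→3, 2→5, 3→8, 4→1, 5→6, 6→7, 7→2, 8→4

Verify φ preserves adjacency — for each edge of G1, its image is an edge of G2:
  (0,3) → (φ(0),φ(3)) = (0,8) ∈ E(G2) ✓
  (0,4) → (φ(0),φ(4)) = (0,1) ∈ E(G2) ✓
  (0,7) → (φ(0),φ(7)) = (0,2) ∈ E(G2) ✓
  (1,2) → (φ(1),φ(2)) = (3,5) ∈ E(G2) ✓
  (1,4) → (φ(1),φ(4)) = (1,3) ∈ E(G2) ✓
  (1,5) → (φ(1),φ(5)) = (3,6) ∈ E(G2) ✓
  (2,3) → (φ(2),φ(3)) = (5,8) ∈ E(G2) ✓
  (2,5) → (φ(2),φ(5)) = (5,6) ∈ E(G2) ✓
  (2,6) → (φ(2),φ(6)) = (5,7) ∈ E(G2) ✓
  (2,8) → (φ(2),φ(8)) = (4,5) ∈ E(G2) ✓
  (3,6) → (φ(3),φ(6)) = (7,8) ∈ E(G2) ✓
  (4,8) → (φ(4),φ(8)) = (1,4) ∈ E(G2) ✓
All 12 edges of G1 map to edges of G2, and |E(G1)| = |E(G2)| = 12, so φ is a bijection on edges as well as vertices. Hence G1 ≅ G2.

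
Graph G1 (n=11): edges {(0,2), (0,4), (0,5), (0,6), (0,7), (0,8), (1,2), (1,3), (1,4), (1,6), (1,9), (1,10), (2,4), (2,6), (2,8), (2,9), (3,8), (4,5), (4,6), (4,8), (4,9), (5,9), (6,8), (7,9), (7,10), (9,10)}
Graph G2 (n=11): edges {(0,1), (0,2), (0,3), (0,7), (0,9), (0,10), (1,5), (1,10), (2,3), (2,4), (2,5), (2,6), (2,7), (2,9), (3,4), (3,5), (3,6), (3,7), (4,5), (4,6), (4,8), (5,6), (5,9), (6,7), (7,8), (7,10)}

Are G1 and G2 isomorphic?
Yes, isomorphic

The graphs are isomorphic.
One valid mapping φ: V(G1) → V(G2): 0→5, 1→7, 2→3, 3→8, 4→2, 5→9, 6→6, 7→1, 8→4, 9→0, 10→10

Verify φ preserves adjacency — for each edge of G1, its image is an edge of G2:
  (0,2) → (φ(0),φ(2)) = (3,5) ∈ E(G2) ✓
  (0,4) → (φ(0),φ(4)) = (2,5) ∈ E(G2) ✓
  (0,5) → (φ(0),φ(5)) = (5,9) ∈ E(G2) ✓
  (0,6) → (φ(0),φ(6)) = (5,6) ∈ E(G2) ✓
  (0,7) → (φ(0),φ(7)) = (1,5) ∈ E(G2) ✓
  (0,8) → (φ(0),φ(8)) = (4,5) ∈ E(G2) ✓
  (1,2) → (φ(1),φ(2)) = (3,7) ∈ E(G2) ✓
  (1,3) → (φ(1),φ(3)) = (7,8) ∈ E(G2) ✓
  (1,4) → (φ(1),φ(4)) = (2,7) ∈ E(G2) ✓
  (1,6) → (φ(1),φ(6)) = (6,7) ∈ E(G2) ✓
  (1,9) → (φ(1),φ(9)) = (0,7) ∈ E(G2) ✓
  (1,10) → (φ(1),φ(10)) = (7,10) ∈ E(G2) ✓
  (2,4) → (φ(2),φ(4)) = (2,3) ∈ E(G2) ✓
  (2,6) → (φ(2),φ(6)) = (3,6) ∈ E(G2) ✓
  (2,8) → (φ(2),φ(8)) = (3,4) ∈ E(G2) ✓
  (2,9) → (φ(2),φ(9)) = (0,3) ∈ E(G2) ✓
  (3,8) → (φ(3),φ(8)) = (4,8) ∈ E(G2) ✓
  (4,5) → (φ(4),φ(5)) = (2,9) ∈ E(G2) ✓
  (4,6) → (φ(4),φ(6)) = (2,6) ∈ E(G2) ✓
  (4,8) → (φ(4),φ(8)) = (2,4) ∈ E(G2) ✓
  (4,9) → (φ(4),φ(9)) = (0,2) ∈ E(G2) ✓
  (5,9) → (φ(5),φ(9)) = (0,9) ∈ E(G2) ✓
  (6,8) → (φ(6),φ(8)) = (4,6) ∈ E(G2) ✓
  (7,9) → (φ(7),φ(9)) = (0,1) ∈ E(G2) ✓
  (7,10) → (φ(7),φ(10)) = (1,10) ∈ E(G2) ✓
  (9,10) → (φ(9),φ(10)) = (0,10) ∈ E(G2) ✓
All 26 edges of G1 map to edges of G2, and |E(G1)| = |E(G2)| = 26, so φ is a bijection on edges as well as vertices. Hence G1 ≅ G2.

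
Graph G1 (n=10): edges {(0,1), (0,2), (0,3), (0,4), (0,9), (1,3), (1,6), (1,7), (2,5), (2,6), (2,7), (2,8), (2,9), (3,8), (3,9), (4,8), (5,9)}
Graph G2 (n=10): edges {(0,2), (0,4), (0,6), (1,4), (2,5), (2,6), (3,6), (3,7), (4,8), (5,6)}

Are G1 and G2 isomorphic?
No, not isomorphic

The graphs are NOT isomorphic.

Connected components of G1: 1 component(s) with vertex sets [[0, 1, 2, 3, 4, 5, 6, 7, 8, 9]], sizes [10].
Connected components of G2: 2 component(s) with vertex sets [[9], [0, 1, 2, 3, 4, 5, 6, 7, 8]], sizes [1, 9].
The number of connected components (and the multiset of component sizes) is an isomorphism invariant — an isomorphism maps each component of G1 bijectively onto a component of G2. Since G1 has 1 component(s) and G2 has 2, they cannot be isomorphic.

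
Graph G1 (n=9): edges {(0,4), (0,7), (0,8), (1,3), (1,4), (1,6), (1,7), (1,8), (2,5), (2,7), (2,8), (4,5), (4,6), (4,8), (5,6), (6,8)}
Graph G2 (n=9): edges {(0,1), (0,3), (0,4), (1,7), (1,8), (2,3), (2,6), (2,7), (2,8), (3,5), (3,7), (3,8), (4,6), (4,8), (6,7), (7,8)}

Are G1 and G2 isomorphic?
Yes, isomorphic

The graphs are isomorphic.
One valid mapping φ: V(G1) → V(G2): 0→1, 1→3, 2→4, 3→5, 4→7, 5→6, 6→2, 7→0, 8→8

Verify φ preserves adjacency — for each edge of G1, its image is an edge of G2:
  (0,4) → (φ(0),φ(4)) = (1,7) ∈ E(G2) ✓
  (0,7) → (φ(0),φ(7)) = (0,1) ∈ E(G2) ✓
  (0,8) → (φ(0),φ(8)) = (1,8) ∈ E(G2) ✓
  (1,3) → (φ(1),φ(3)) = (3,5) ∈ E(G2) ✓
  (1,4) → (φ(1),φ(4)) = (3,7) ∈ E(G2) ✓
  (1,6) → (φ(1),φ(6)) = (2,3) ∈ E(G2) ✓
  (1,7) → (φ(1),φ(7)) = (0,3) ∈ E(G2) ✓
  (1,8) → (φ(1),φ(8)) = (3,8) ∈ E(G2) ✓
  (2,5) → (φ(2),φ(5)) = (4,6) ∈ E(G2) ✓
  (2,7) → (φ(2),φ(7)) = (0,4) ∈ E(G2) ✓
  (2,8) → (φ(2),φ(8)) = (4,8) ∈ E(G2) ✓
  (4,5) → (φ(4),φ(5)) = (6,7) ∈ E(G2) ✓
  (4,6) → (φ(4),φ(6)) = (2,7) ∈ E(G2) ✓
  (4,8) → (φ(4),φ(8)) = (7,8) ∈ E(G2) ✓
  (5,6) → (φ(5),φ(6)) = (2,6) ∈ E(G2) ✓
  (6,8) → (φ(6),φ(8)) = (2,8) ∈ E(G2) ✓
All 16 edges of G1 map to edges of G2, and |E(G1)| = |E(G2)| = 16, so φ is a bijection on edges as well as vertices. Hence G1 ≅ G2.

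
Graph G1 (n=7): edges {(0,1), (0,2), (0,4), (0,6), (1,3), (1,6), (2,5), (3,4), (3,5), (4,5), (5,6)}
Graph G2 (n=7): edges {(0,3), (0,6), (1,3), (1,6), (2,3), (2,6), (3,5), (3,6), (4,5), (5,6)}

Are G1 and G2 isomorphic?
No, not isomorphic

The graphs are NOT isomorphic.

Counting triangles (3-cliques): G1 has 2, G2 has 4.
Triangle count is an isomorphism invariant, so differing triangle counts rule out isomorphism.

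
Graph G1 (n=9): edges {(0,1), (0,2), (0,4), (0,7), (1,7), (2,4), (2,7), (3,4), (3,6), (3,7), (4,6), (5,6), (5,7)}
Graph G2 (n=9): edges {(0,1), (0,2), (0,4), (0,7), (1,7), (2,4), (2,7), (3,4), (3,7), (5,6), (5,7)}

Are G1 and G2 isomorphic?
No, not isomorphic

The graphs are NOT isomorphic.

Counting edges: G1 has 13 edge(s); G2 has 11 edge(s).
Edge count is an isomorphism invariant (a bijection on vertices induces a bijection on edges), so differing edge counts rule out isomorphism.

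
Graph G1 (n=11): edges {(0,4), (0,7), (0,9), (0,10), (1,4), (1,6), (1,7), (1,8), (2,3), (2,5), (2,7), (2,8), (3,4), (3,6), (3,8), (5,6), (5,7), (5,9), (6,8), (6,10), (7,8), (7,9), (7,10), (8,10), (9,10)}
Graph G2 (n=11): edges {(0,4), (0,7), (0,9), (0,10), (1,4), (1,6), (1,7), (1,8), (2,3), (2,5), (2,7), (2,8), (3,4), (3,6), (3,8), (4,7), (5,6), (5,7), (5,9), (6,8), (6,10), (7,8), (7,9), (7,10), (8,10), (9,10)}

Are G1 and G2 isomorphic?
No, not isomorphic

The graphs are NOT isomorphic.

Counting edges: G1 has 25 edge(s); G2 has 26 edge(s).
Edge count is an isomorphism invariant (a bijection on vertices induces a bijection on edges), so differing edge counts rule out isomorphism.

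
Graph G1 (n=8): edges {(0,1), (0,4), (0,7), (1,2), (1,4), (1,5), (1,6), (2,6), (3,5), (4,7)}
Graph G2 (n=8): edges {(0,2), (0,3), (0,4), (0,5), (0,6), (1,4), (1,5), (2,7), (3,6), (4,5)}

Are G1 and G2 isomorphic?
Yes, isomorphic

The graphs are isomorphic.
One valid mapping φ: V(G1) → V(G2): 0→4, 1→0, 2→6, 3→7, 4→5, 5→2, 6→3, 7→1

Verify φ preserves adjacency — for each edge of G1, its image is an edge of G2:
  (0,1) → (φ(0),φ(1)) = (0,4) ∈ E(G2) ✓
  (0,4) → (φ(0),φ(4)) = (4,5) ∈ E(G2) ✓
  (0,7) → (φ(0),φ(7)) = (1,4) ∈ E(G2) ✓
  (1,2) → (φ(1),φ(2)) = (0,6) ∈ E(G2) ✓
  (1,4) → (φ(1),φ(4)) = (0,5) ∈ E(G2) ✓
  (1,5) → (φ(1),φ(5)) = (0,2) ∈ E(G2) ✓
  (1,6) → (φ(1),φ(6)) = (0,3) ∈ E(G2) ✓
  (2,6) → (φ(2),φ(6)) = (3,6) ∈ E(G2) ✓
  (3,5) → (φ(3),φ(5)) = (2,7) ∈ E(G2) ✓
  (4,7) → (φ(4),φ(7)) = (1,5) ∈ E(G2) ✓
All 10 edges of G1 map to edges of G2, and |E(G1)| = |E(G2)| = 10, so φ is a bijection on edges as well as vertices. Hence G1 ≅ G2.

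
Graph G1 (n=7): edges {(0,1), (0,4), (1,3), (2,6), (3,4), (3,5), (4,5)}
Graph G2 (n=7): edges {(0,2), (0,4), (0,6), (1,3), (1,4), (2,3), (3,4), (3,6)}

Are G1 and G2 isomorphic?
No, not isomorphic

The graphs are NOT isomorphic.

Degrees in G1: deg(0)=2, deg(1)=2, deg(2)=1, deg(3)=3, deg(4)=3, deg(5)=2, deg(6)=1.
Sorted degree sequence of G1: [3, 3, 2, 2, 2, 1, 1].
Degrees in G2: deg(0)=3, deg(1)=2, deg(2)=2, deg(3)=4, deg(4)=3, deg(5)=0, deg(6)=2.
Sorted degree sequence of G2: [4, 3, 3, 2, 2, 2, 0].
The (sorted) degree sequence is an isomorphism invariant, so since G1 and G2 have different degree sequences they cannot be isomorphic.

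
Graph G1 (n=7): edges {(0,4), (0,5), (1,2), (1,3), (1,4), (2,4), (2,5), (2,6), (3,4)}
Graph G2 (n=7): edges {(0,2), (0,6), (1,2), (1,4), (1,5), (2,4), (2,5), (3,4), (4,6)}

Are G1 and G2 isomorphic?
Yes, isomorphic

The graphs are isomorphic.
One valid mapping φ: V(G1) → V(G2): 0→0, 1→1, 2→4, 3→5, 4→2, 5→6, 6→3

Verify φ preserves adjacency — for each edge of G1, its image is an edge of G2:
  (0,4) → (φ(0),φ(4)) = (0,2) ∈ E(G2) ✓
  (0,5) → (φ(0),φ(5)) = (0,6) ∈ E(G2) ✓
  (1,2) → (φ(1),φ(2)) = (1,4) ∈ E(G2) ✓
  (1,3) → (φ(1),φ(3)) = (1,5) ∈ E(G2) ✓
  (1,4) → (φ(1),φ(4)) = (1,2) ∈ E(G2) ✓
  (2,4) → (φ(2),φ(4)) = (2,4) ∈ E(G2) ✓
  (2,5) → (φ(2),φ(5)) = (4,6) ∈ E(G2) ✓
  (2,6) → (φ(2),φ(6)) = (3,4) ∈ E(G2) ✓
  (3,4) → (φ(3),φ(4)) = (2,5) ∈ E(G2) ✓
All 9 edges of G1 map to edges of G2, and |E(G1)| = |E(G2)| = 9, so φ is a bijection on edges as well as vertices. Hence G1 ≅ G2.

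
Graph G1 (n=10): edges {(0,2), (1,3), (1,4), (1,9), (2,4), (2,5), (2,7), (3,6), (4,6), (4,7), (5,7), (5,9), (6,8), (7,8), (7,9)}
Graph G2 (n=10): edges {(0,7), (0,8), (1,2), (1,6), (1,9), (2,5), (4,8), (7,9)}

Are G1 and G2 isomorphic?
No, not isomorphic

The graphs are NOT isomorphic.

Connected components of G1: 1 component(s) with vertex sets [[0, 1, 2, 3, 4, 5, 6, 7, 8, 9]], sizes [10].
Connected components of G2: 2 component(s) with vertex sets [[3], [0, 1, 2, 4, 5, 6, 7, 8, 9]], sizes [1, 9].
The number of connected components (and the multiset of component sizes) is an isomorphism invariant — an isomorphism maps each component of G1 bijectively onto a component of G2. Since G1 has 1 component(s) and G2 has 2, they cannot be isomorphic.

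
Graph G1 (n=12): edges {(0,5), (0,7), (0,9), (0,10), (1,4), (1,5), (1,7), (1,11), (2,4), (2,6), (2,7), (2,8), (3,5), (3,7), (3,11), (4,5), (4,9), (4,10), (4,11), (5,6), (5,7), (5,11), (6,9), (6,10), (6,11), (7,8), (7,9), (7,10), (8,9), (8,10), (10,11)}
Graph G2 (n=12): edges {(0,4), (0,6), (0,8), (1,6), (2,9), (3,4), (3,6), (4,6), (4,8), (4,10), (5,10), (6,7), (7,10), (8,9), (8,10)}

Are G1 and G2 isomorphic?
No, not isomorphic

The graphs are NOT isomorphic.

Connected components of G1: 1 component(s) with vertex sets [[0, 1, 2, 3, 4, 5, 6, 7, 8, 9, 10, 11]], sizes [12].
Connected components of G2: 2 component(s) with vertex sets [[11], [0, 1, 2, 3, 4, 5, 6, 7, 8, 9, 10]], sizes [1, 11].
The number of connected components (and the multiset of component sizes) is an isomorphism invariant — an isomorphism maps each component of G1 bijectively onto a component of G2. Since G1 has 1 component(s) and G2 has 2, they cannot be isomorphic.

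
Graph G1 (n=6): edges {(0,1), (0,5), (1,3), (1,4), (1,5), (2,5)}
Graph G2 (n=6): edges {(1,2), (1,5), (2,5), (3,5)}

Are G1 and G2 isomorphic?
No, not isomorphic

The graphs are NOT isomorphic.

Connected components of G1: 1 component(s) with vertex sets [[0, 1, 2, 3, 4, 5]], sizes [6].
Connected components of G2: 3 component(s) with vertex sets [[0], [4], [1, 2, 3, 5]], sizes [1, 1, 4].
The number of connected components (and the multiset of component sizes) is an isomorphism invariant — an isomorphism maps each component of G1 bijectively onto a component of G2. Since G1 has 1 component(s) and G2 has 3, they cannot be isomorphic.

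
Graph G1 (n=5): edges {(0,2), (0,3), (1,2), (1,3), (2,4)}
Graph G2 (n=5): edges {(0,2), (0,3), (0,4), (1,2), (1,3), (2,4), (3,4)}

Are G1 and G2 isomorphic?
No, not isomorphic

The graphs are NOT isomorphic.

Counting edges: G1 has 5 edge(s); G2 has 7 edge(s).
Edge count is an isomorphism invariant (a bijection on vertices induces a bijection on edges), so differing edge counts rule out isomorphism.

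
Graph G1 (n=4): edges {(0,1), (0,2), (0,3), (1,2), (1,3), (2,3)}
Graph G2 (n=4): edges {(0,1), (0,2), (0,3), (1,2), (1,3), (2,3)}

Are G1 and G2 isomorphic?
Yes, isomorphic

The graphs are isomorphic.
One valid mapping φ: V(G1) → V(G2): 0→3, 1→2, 2→0, 3→1

Verify φ preserves adjacency — for each edge of G1, its image is an edge of G2:
  (0,1) → (φ(0),φ(1)) = (2,3) ∈ E(G2) ✓
  (0,2) → (φ(0),φ(2)) = (0,3) ∈ E(G2) ✓
  (0,3) → (φ(0),φ(3)) = (1,3) ∈ E(G2) ✓
  (1,2) → (φ(1),φ(2)) = (0,2) ∈ E(G2) ✓
  (1,3) → (φ(1),φ(3)) = (1,2) ∈ E(G2) ✓
  (2,3) → (φ(2),φ(3)) = (0,1) ∈ E(G2) ✓
All 6 edges of G1 map to edges of G2, and |E(G1)| = |E(G2)| = 6, so φ is a bijection on edges as well as vertices. Hence G1 ≅ G2.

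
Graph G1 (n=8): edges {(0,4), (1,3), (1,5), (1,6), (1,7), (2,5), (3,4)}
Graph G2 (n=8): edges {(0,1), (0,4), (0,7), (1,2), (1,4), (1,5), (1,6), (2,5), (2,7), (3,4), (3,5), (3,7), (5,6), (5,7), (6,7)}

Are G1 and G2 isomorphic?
No, not isomorphic

The graphs are NOT isomorphic.

Counting triangles (3-cliques): G1 has 0, G2 has 6.
Triangle count is an isomorphism invariant, so differing triangle counts rule out isomorphism.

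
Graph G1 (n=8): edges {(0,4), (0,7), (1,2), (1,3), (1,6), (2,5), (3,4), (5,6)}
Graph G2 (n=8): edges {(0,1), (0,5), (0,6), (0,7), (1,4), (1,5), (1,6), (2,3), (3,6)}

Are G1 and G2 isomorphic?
No, not isomorphic

The graphs are NOT isomorphic.

Degrees in G1: deg(0)=2, deg(1)=3, deg(2)=2, deg(3)=2, deg(4)=2, deg(5)=2, deg(6)=2, deg(7)=1.
Sorted degree sequence of G1: [3, 2, 2, 2, 2, 2, 2, 1].
Degrees in G2: deg(0)=4, deg(1)=4, deg(2)=1, deg(3)=2, deg(4)=1, deg(5)=2, deg(6)=3, deg(7)=1.
Sorted degree sequence of G2: [4, 4, 3, 2, 2, 1, 1, 1].
The (sorted) degree sequence is an isomorphism invariant, so since G1 and G2 have different degree sequences they cannot be isomorphic.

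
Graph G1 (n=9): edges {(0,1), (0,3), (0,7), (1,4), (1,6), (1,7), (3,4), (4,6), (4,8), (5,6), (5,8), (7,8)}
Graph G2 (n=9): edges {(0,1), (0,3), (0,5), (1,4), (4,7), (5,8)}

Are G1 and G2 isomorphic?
No, not isomorphic

The graphs are NOT isomorphic.

Connected components of G1: 2 component(s) with vertex sets [[2], [0, 1, 3, 4, 5, 6, 7, 8]], sizes [1, 8].
Connected components of G2: 3 component(s) with vertex sets [[2], [6], [0, 1, 3, 4, 5, 7, 8]], sizes [1, 1, 7].
The number of connected components (and the multiset of component sizes) is an isomorphism invariant — an isomorphism maps each component of G1 bijectively onto a component of G2. Since G1 has 2 component(s) and G2 has 3, they cannot be isomorphic.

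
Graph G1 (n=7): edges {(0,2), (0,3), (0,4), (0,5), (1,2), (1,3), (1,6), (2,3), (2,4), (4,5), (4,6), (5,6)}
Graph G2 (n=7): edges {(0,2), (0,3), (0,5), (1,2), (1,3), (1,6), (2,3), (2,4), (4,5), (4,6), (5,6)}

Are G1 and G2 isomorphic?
No, not isomorphic

The graphs are NOT isomorphic.

Counting edges: G1 has 12 edge(s); G2 has 11 edge(s).
Edge count is an isomorphism invariant (a bijection on vertices induces a bijection on edges), so differing edge counts rule out isomorphism.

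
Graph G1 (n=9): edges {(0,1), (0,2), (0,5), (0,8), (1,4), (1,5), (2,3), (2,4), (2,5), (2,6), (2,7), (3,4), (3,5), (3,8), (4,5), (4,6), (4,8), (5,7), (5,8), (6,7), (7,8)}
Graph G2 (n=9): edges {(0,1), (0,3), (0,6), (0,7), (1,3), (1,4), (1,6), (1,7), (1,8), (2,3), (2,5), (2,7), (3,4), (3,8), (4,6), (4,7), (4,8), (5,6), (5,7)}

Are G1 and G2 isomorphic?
No, not isomorphic

The graphs are NOT isomorphic.

Counting triangles (3-cliques): G1 has 15, G2 has 10.
Triangle count is an isomorphism invariant, so differing triangle counts rule out isomorphism.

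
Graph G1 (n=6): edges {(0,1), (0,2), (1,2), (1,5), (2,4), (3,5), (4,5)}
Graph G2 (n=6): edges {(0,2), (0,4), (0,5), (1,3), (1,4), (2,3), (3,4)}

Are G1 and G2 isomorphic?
Yes, isomorphic

The graphs are isomorphic.
One valid mapping φ: V(G1) → V(G2): 0→1, 1→4, 2→3, 3→5, 4→2, 5→0

Verify φ preserves adjacency — for each edge of G1, its image is an edge of G2:
  (0,1) → (φ(0),φ(1)) = (1,4) ∈ E(G2) ✓
  (0,2) → (φ(0),φ(2)) = (1,3) ∈ E(G2) ✓
  (1,2) → (φ(1),φ(2)) = (3,4) ∈ E(G2) ✓
  (1,5) → (φ(1),φ(5)) = (0,4) ∈ E(G2) ✓
  (2,4) → (φ(2),φ(4)) = (2,3) ∈ E(G2) ✓
  (3,5) → (φ(3),φ(5)) = (0,5) ∈ E(G2) ✓
  (4,5) → (φ(4),φ(5)) = (0,2) ∈ E(G2) ✓
All 7 edges of G1 map to edges of G2, and |E(G1)| = |E(G2)| = 7, so φ is a bijection on edges as well as vertices. Hence G1 ≅ G2.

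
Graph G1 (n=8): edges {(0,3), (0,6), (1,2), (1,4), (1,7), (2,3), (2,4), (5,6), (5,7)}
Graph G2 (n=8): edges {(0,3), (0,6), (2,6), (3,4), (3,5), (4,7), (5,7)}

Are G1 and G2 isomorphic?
No, not isomorphic

The graphs are NOT isomorphic.

Connected components of G1: 1 component(s) with vertex sets [[0, 1, 2, 3, 4, 5, 6, 7]], sizes [8].
Connected components of G2: 2 component(s) with vertex sets [[1], [0, 2, 3, 4, 5, 6, 7]], sizes [1, 7].
The number of connected components (and the multiset of component sizes) is an isomorphism invariant — an isomorphism maps each component of G1 bijectively onto a component of G2. Since G1 has 1 component(s) and G2 has 2, they cannot be isomorphic.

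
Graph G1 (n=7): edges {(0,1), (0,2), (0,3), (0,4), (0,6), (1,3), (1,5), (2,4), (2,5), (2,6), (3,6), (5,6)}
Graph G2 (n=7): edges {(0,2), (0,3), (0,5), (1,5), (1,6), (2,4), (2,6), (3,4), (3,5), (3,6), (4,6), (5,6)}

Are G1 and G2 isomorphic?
Yes, isomorphic

The graphs are isomorphic.
One valid mapping φ: V(G1) → V(G2): 0→6, 1→2, 2→5, 3→4, 4→1, 5→0, 6→3

Verify φ preserves adjacency — for each edge of G1, its image is an edge of G2:
  (0,1) → (φ(0),φ(1)) = (2,6) ∈ E(G2) ✓
  (0,2) → (φ(0),φ(2)) = (5,6) ∈ E(G2) ✓
  (0,3) → (φ(0),φ(3)) = (4,6) ∈ E(G2) ✓
  (0,4) → (φ(0),φ(4)) = (1,6) ∈ E(G2) ✓
  (0,6) → (φ(0),φ(6)) = (3,6) ∈ E(G2) ✓
  (1,3) → (φ(1),φ(3)) = (2,4) ∈ E(G2) ✓
  (1,5) → (φ(1),φ(5)) = (0,2) ∈ E(G2) ✓
  (2,4) → (φ(2),φ(4)) = (1,5) ∈ E(G2) ✓
  (2,5) → (φ(2),φ(5)) = (0,5) ∈ E(G2) ✓
  (2,6) → (φ(2),φ(6)) = (3,5) ∈ E(G2) ✓
  (3,6) → (φ(3),φ(6)) = (3,4) ∈ E(G2) ✓
  (5,6) → (φ(5),φ(6)) = (0,3) ∈ E(G2) ✓
All 12 edges of G1 map to edges of G2, and |E(G1)| = |E(G2)| = 12, so φ is a bijection on edges as well as vertices. Hence G1 ≅ G2.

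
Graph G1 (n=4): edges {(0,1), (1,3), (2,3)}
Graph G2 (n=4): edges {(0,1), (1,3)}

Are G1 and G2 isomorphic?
No, not isomorphic

The graphs are NOT isomorphic.

Degrees in G1: deg(0)=1, deg(1)=2, deg(2)=1, deg(3)=2.
Sorted degree sequence of G1: [2, 2, 1, 1].
Degrees in G2: deg(0)=1, deg(1)=2, deg(2)=0, deg(3)=1.
Sorted degree sequence of G2: [2, 1, 1, 0].
The (sorted) degree sequence is an isomorphism invariant, so since G1 and G2 have different degree sequences they cannot be isomorphic.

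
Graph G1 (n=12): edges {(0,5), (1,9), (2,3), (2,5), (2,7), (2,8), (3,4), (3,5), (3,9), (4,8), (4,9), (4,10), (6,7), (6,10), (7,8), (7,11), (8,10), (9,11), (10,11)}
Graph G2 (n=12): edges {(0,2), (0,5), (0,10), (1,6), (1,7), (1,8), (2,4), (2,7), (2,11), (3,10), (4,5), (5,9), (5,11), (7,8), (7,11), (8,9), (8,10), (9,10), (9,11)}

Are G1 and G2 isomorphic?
Yes, isomorphic

The graphs are isomorphic.
One valid mapping φ: V(G1) → V(G2): 0→6, 1→3, 2→7, 3→8, 4→9, 5→1, 6→4, 7→2, 8→11, 9→10, 10→5, 11→0

Verify φ preserves adjacency — for each edge of G1, its image is an edge of G2:
  (0,5) → (φ(0),φ(5)) = (1,6) ∈ E(G2) ✓
  (1,9) → (φ(1),φ(9)) = (3,10) ∈ E(G2) ✓
  (2,3) → (φ(2),φ(3)) = (7,8) ∈ E(G2) ✓
  (2,5) → (φ(2),φ(5)) = (1,7) ∈ E(G2) ✓
  (2,7) → (φ(2),φ(7)) = (2,7) ∈ E(G2) ✓
  (2,8) → (φ(2),φ(8)) = (7,11) ∈ E(G2) ✓
  (3,4) → (φ(3),φ(4)) = (8,9) ∈ E(G2) ✓
  (3,5) → (φ(3),φ(5)) = (1,8) ∈ E(G2) ✓
  (3,9) → (φ(3),φ(9)) = (8,10) ∈ E(G2) ✓
  (4,8) → (φ(4),φ(8)) = (9,11) ∈ E(G2) ✓
  (4,9) → (φ(4),φ(9)) = (9,10) ∈ E(G2) ✓
  (4,10) → (φ(4),φ(10)) = (5,9) ∈ E(G2) ✓
  (6,7) → (φ(6),φ(7)) = (2,4) ∈ E(G2) ✓
  (6,10) → (φ(6),φ(10)) = (4,5) ∈ E(G2) ✓
  (7,8) → (φ(7),φ(8)) = (2,11) ∈ E(G2) ✓
  (7,11) → (φ(7),φ(11)) = (0,2) ∈ E(G2) ✓
  (8,10) → (φ(8),φ(10)) = (5,11) ∈ E(G2) ✓
  (9,11) → (φ(9),φ(11)) = (0,10) ∈ E(G2) ✓
  (10,11) → (φ(10),φ(11)) = (0,5) ∈ E(G2) ✓
All 19 edges of G1 map to edges of G2, and |E(G1)| = |E(G2)| = 19, so φ is a bijection on edges as well as vertices. Hence G1 ≅ G2.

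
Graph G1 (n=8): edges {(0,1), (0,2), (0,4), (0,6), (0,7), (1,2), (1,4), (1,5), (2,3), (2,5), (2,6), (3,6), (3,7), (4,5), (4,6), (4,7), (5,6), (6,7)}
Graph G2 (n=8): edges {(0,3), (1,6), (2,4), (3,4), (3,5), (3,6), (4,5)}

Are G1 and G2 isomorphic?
No, not isomorphic

The graphs are NOT isomorphic.

Counting triangles (3-cliques): G1 has 13, G2 has 1.
Triangle count is an isomorphism invariant, so differing triangle counts rule out isomorphism.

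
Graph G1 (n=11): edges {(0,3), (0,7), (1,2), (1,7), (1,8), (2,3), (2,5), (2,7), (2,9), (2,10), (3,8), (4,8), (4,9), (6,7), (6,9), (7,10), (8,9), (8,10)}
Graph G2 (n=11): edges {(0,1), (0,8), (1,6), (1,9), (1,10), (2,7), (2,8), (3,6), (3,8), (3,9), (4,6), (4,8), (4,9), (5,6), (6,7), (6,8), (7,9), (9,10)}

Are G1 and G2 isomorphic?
Yes, isomorphic

The graphs are isomorphic.
One valid mapping φ: V(G1) → V(G2): 0→2, 1→3, 2→6, 3→7, 4→10, 5→5, 6→0, 7→8, 8→9, 9→1, 10→4

Verify φ preserves adjacency — for each edge of G1, its image is an edge of G2:
  (0,3) → (φ(0),φ(3)) = (2,7) ∈ E(G2) ✓
  (0,7) → (φ(0),φ(7)) = (2,8) ∈ E(G2) ✓
  (1,2) → (φ(1),φ(2)) = (3,6) ∈ E(G2) ✓
  (1,7) → (φ(1),φ(7)) = (3,8) ∈ E(G2) ✓
  (1,8) → (φ(1),φ(8)) = (3,9) ∈ E(G2) ✓
  (2,3) → (φ(2),φ(3)) = (6,7) ∈ E(G2) ✓
  (2,5) → (φ(2),φ(5)) = (5,6) ∈ E(G2) ✓
  (2,7) → (φ(2),φ(7)) = (6,8) ∈ E(G2) ✓
  (2,9) → (φ(2),φ(9)) = (1,6) ∈ E(G2) ✓
  (2,10) → (φ(2),φ(10)) = (4,6) ∈ E(G2) ✓
  (3,8) → (φ(3),φ(8)) = (7,9) ∈ E(G2) ✓
  (4,8) → (φ(4),φ(8)) = (9,10) ∈ E(G2) ✓
  (4,9) → (φ(4),φ(9)) = (1,10) ∈ E(G2) ✓
  (6,7) → (φ(6),φ(7)) = (0,8) ∈ E(G2) ✓
  (6,9) → (φ(6),φ(9)) = (0,1) ∈ E(G2) ✓
  (7,10) → (φ(7),φ(10)) = (4,8) ∈ E(G2) ✓
  (8,9) → (φ(8),φ(9)) = (1,9) ∈ E(G2) ✓
  (8,10) → (φ(8),φ(10)) = (4,9) ∈ E(G2) ✓
All 18 edges of G1 map to edges of G2, and |E(G1)| = |E(G2)| = 18, so φ is a bijection on edges as well as vertices. Hence G1 ≅ G2.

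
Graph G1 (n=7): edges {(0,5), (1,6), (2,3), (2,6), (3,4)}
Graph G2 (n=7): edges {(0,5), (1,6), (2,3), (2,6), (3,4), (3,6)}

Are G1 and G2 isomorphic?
No, not isomorphic

The graphs are NOT isomorphic.

Counting edges: G1 has 5 edge(s); G2 has 6 edge(s).
Edge count is an isomorphism invariant (a bijection on vertices induces a bijection on edges), so differing edge counts rule out isomorphism.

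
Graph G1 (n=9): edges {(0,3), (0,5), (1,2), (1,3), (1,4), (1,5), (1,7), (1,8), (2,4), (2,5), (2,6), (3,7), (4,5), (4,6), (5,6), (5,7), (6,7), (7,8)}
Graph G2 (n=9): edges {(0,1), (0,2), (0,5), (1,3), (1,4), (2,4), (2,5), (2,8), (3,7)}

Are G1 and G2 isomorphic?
No, not isomorphic

The graphs are NOT isomorphic.

Connected components of G1: 1 component(s) with vertex sets [[0, 1, 2, 3, 4, 5, 6, 7, 8]], sizes [9].
Connected components of G2: 2 component(s) with vertex sets [[6], [0, 1, 2, 3, 4, 5, 7, 8]], sizes [1, 8].
The number of connected components (and the multiset of component sizes) is an isomorphism invariant — an isomorphism maps each component of G1 bijectively onto a component of G2. Since G1 has 1 component(s) and G2 has 2, they cannot be isomorphic.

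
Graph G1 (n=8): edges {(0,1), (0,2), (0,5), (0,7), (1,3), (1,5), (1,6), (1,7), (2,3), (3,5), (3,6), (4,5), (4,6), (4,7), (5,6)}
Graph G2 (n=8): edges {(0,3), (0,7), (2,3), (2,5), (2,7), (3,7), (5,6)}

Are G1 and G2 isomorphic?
No, not isomorphic

The graphs are NOT isomorphic.

Connected components of G1: 1 component(s) with vertex sets [[0, 1, 2, 3, 4, 5, 6, 7]], sizes [8].
Connected components of G2: 3 component(s) with vertex sets [[1], [4], [0, 2, 3, 5, 6, 7]], sizes [1, 1, 6].
The number of connected components (and the multiset of component sizes) is an isomorphism invariant — an isomorphism maps each component of G1 bijectively onto a component of G2. Since G1 has 1 component(s) and G2 has 3, they cannot be isomorphic.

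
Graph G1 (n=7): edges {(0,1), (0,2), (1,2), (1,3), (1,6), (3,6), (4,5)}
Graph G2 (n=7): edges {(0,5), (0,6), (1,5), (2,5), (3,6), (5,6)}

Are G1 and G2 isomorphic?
No, not isomorphic

The graphs are NOT isomorphic.

Counting triangles (3-cliques): G1 has 2, G2 has 1.
Triangle count is an isomorphism invariant, so differing triangle counts rule out isomorphism.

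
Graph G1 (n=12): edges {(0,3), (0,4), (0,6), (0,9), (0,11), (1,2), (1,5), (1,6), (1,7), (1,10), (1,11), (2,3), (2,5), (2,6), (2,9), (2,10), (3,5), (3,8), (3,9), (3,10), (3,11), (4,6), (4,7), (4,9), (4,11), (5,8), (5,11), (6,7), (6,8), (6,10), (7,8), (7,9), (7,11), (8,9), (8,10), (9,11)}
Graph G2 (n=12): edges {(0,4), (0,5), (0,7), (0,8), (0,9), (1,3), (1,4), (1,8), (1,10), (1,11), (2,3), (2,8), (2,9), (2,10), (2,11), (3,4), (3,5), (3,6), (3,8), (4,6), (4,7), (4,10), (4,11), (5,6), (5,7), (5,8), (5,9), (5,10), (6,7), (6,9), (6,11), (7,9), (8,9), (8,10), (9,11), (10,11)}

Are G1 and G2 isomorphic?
Yes, isomorphic

The graphs are isomorphic.
One valid mapping φ: V(G1) → V(G2): 0→0, 1→11, 2→10, 3→8, 4→7, 5→2, 6→4, 7→6, 8→3, 9→5, 10→1, 11→9

Verify φ preserves adjacency — for each edge of G1, its image is an edge of G2:
  (0,3) → (φ(0),φ(3)) = (0,8) ∈ E(G2) ✓
  (0,4) → (φ(0),φ(4)) = (0,7) ∈ E(G2) ✓
  (0,6) → (φ(0),φ(6)) = (0,4) ∈ E(G2) ✓
  (0,9) → (φ(0),φ(9)) = (0,5) ∈ E(G2) ✓
  (0,11) → (φ(0),φ(11)) = (0,9) ∈ E(G2) ✓
  (1,2) → (φ(1),φ(2)) = (10,11) ∈ E(G2) ✓
  (1,5) → (φ(1),φ(5)) = (2,11) ∈ E(G2) ✓
  (1,6) → (φ(1),φ(6)) = (4,11) ∈ E(G2) ✓
  (1,7) → (φ(1),φ(7)) = (6,11) ∈ E(G2) ✓
  (1,10) → (φ(1),φ(10)) = (1,11) ∈ E(G2) ✓
  (1,11) → (φ(1),φ(11)) = (9,11) ∈ E(G2) ✓
  (2,3) → (φ(2),φ(3)) = (8,10) ∈ E(G2) ✓
  (2,5) → (φ(2),φ(5)) = (2,10) ∈ E(G2) ✓
  (2,6) → (φ(2),φ(6)) = (4,10) ∈ E(G2) ✓
  (2,9) → (φ(2),φ(9)) = (5,10) ∈ E(G2) ✓
  (2,10) → (φ(2),φ(10)) = (1,10) ∈ E(G2) ✓
  (3,5) → (φ(3),φ(5)) = (2,8) ∈ E(G2) ✓
  (3,8) → (φ(3),φ(8)) = (3,8) ∈ E(G2) ✓
  (3,9) → (φ(3),φ(9)) = (5,8) ∈ E(G2) ✓
  (3,10) → (φ(3),φ(10)) = (1,8) ∈ E(G2) ✓
  (3,11) → (φ(3),φ(11)) = (8,9) ∈ E(G2) ✓
  (4,6) → (φ(4),φ(6)) = (4,7) ∈ E(G2) ✓
  (4,7) → (φ(4),φ(7)) = (6,7) ∈ E(G2) ✓
  (4,9) → (φ(4),φ(9)) = (5,7) ∈ E(G2) ✓
  (4,11) → (φ(4),φ(11)) = (7,9) ∈ E(G2) ✓
  (5,8) → (φ(5),φ(8)) = (2,3) ∈ E(G2) ✓
  (5,11) → (φ(5),φ(11)) = (2,9) ∈ E(G2) ✓
  (6,7) → (φ(6),φ(7)) = (4,6) ∈ E(G2) ✓
  (6,8) → (φ(6),φ(8)) = (3,4) ∈ E(G2) ✓
  (6,10) → (φ(6),φ(10)) = (1,4) ∈ E(G2) ✓
  (7,8) → (φ(7),φ(8)) = (3,6) ∈ E(G2) ✓
  (7,9) → (φ(7),φ(9)) = (5,6) ∈ E(G2) ✓
  (7,11) → (φ(7),φ(11)) = (6,9) ∈ E(G2) ✓
  (8,9) → (φ(8),φ(9)) = (3,5) ∈ E(G2) ✓
  (8,10) → (φ(8),φ(10)) = (1,3) ∈ E(G2) ✓
  (9,11) → (φ(9),φ(11)) = (5,9) ∈ E(G2) ✓
All 36 edges of G1 map to edges of G2, and |E(G1)| = |E(G2)| = 36, so φ is a bijection on edges as well as vertices. Hence G1 ≅ G2.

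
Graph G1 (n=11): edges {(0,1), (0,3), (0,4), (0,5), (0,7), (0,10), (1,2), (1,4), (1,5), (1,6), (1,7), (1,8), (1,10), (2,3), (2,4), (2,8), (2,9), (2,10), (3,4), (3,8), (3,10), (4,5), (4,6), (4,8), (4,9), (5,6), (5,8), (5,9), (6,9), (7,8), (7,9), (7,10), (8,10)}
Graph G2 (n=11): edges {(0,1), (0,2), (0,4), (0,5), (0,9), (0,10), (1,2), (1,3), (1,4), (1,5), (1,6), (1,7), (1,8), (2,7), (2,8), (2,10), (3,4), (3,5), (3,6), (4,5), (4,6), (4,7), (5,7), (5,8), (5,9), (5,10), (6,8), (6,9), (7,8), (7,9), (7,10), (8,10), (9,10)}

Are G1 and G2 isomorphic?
Yes, isomorphic

The graphs are isomorphic.
One valid mapping φ: V(G1) → V(G2): 0→0, 1→5, 2→8, 3→2, 4→1, 5→4, 6→3, 7→9, 8→7, 9→6, 10→10

Verify φ preserves adjacency — for each edge of G1, its image is an edge of G2:
  (0,1) → (φ(0),φ(1)) = (0,5) ∈ E(G2) ✓
  (0,3) → (φ(0),φ(3)) = (0,2) ∈ E(G2) ✓
  (0,4) → (φ(0),φ(4)) = (0,1) ∈ E(G2) ✓
  (0,5) → (φ(0),φ(5)) = (0,4) ∈ E(G2) ✓
  (0,7) → (φ(0),φ(7)) = (0,9) ∈ E(G2) ✓
  (0,10) → (φ(0),φ(10)) = (0,10) ∈ E(G2) ✓
  (1,2) → (φ(1),φ(2)) = (5,8) ∈ E(G2) ✓
  (1,4) → (φ(1),φ(4)) = (1,5) ∈ E(G2) ✓
  (1,5) → (φ(1),φ(5)) = (4,5) ∈ E(G2) ✓
  (1,6) → (φ(1),φ(6)) = (3,5) ∈ E(G2) ✓
  (1,7) → (φ(1),φ(7)) = (5,9) ∈ E(G2) ✓
  (1,8) → (φ(1),φ(8)) = (5,7) ∈ E(G2) ✓
  (1,10) → (φ(1),φ(10)) = (5,10) ∈ E(G2) ✓
  (2,3) → (φ(2),φ(3)) = (2,8) ∈ E(G2) ✓
  (2,4) → (φ(2),φ(4)) = (1,8) ∈ E(G2) ✓
  (2,8) → (φ(2),φ(8)) = (7,8) ∈ E(G2) ✓
  (2,9) → (φ(2),φ(9)) = (6,8) ∈ E(G2) ✓
  (2,10) → (φ(2),φ(10)) = (8,10) ∈ E(G2) ✓
  (3,4) → (φ(3),φ(4)) = (1,2) ∈ E(G2) ✓
  (3,8) → (φ(3),φ(8)) = (2,7) ∈ E(G2) ✓
  (3,10) → (φ(3),φ(10)) = (2,10) ∈ E(G2) ✓
  (4,5) → (φ(4),φ(5)) = (1,4) ∈ E(G2) ✓
  (4,6) → (φ(4),φ(6)) = (1,3) ∈ E(G2) ✓
  (4,8) → (φ(4),φ(8)) = (1,7) ∈ E(G2) ✓
  (4,9) → (φ(4),φ(9)) = (1,6) ∈ E(G2) ✓
  (5,6) → (φ(5),φ(6)) = (3,4) ∈ E(G2) ✓
  (5,8) → (φ(5),φ(8)) = (4,7) ∈ E(G2) ✓
  (5,9) → (φ(5),φ(9)) = (4,6) ∈ E(G2) ✓
  (6,9) → (φ(6),φ(9)) = (3,6) ∈ E(G2) ✓
  (7,8) → (φ(7),φ(8)) = (7,9) ∈ E(G2) ✓
  (7,9) → (φ(7),φ(9)) = (6,9) ∈ E(G2) ✓
  (7,10) → (φ(7),φ(10)) = (9,10) ∈ E(G2) ✓
  (8,10) → (φ(8),φ(10)) = (7,10) ∈ E(G2) ✓
All 33 edges of G1 map to edges of G2, and |E(G1)| = |E(G2)| = 33, so φ is a bijection on edges as well as vertices. Hence G1 ≅ G2.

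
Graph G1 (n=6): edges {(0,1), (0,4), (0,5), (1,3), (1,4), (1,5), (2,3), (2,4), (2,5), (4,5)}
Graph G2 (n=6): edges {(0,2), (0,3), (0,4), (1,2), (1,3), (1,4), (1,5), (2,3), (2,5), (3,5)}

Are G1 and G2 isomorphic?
Yes, isomorphic

The graphs are isomorphic.
One valid mapping φ: V(G1) → V(G2): 0→5, 1→1, 2→0, 3→4, 4→2, 5→3

Verify φ preserves adjacency — for each edge of G1, its image is an edge of G2:
  (0,1) → (φ(0),φ(1)) = (1,5) ∈ E(G2) ✓
  (0,4) → (φ(0),φ(4)) = (2,5) ∈ E(G2) ✓
  (0,5) → (φ(0),φ(5)) = (3,5) ∈ E(G2) ✓
  (1,3) → (φ(1),φ(3)) = (1,4) ∈ E(G2) ✓
  (1,4) → (φ(1),φ(4)) = (1,2) ∈ E(G2) ✓
  (1,5) → (φ(1),φ(5)) = (1,3) ∈ E(G2) ✓
  (2,3) → (φ(2),φ(3)) = (0,4) ∈ E(G2) ✓
  (2,4) → (φ(2),φ(4)) = (0,2) ∈ E(G2) ✓
  (2,5) → (φ(2),φ(5)) = (0,3) ∈ E(G2) ✓
  (4,5) → (φ(4),φ(5)) = (2,3) ∈ E(G2) ✓
All 10 edges of G1 map to edges of G2, and |E(G1)| = |E(G2)| = 10, so φ is a bijection on edges as well as vertices. Hence G1 ≅ G2.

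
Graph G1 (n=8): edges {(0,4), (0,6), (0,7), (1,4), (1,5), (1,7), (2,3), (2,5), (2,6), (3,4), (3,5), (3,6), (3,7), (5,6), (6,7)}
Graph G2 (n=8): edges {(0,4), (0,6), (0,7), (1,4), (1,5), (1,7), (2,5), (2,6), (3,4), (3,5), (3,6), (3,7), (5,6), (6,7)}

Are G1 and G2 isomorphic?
No, not isomorphic

The graphs are NOT isomorphic.

Counting edges: G1 has 15 edge(s); G2 has 14 edge(s).
Edge count is an isomorphism invariant (a bijection on vertices induces a bijection on edges), so differing edge counts rule out isomorphism.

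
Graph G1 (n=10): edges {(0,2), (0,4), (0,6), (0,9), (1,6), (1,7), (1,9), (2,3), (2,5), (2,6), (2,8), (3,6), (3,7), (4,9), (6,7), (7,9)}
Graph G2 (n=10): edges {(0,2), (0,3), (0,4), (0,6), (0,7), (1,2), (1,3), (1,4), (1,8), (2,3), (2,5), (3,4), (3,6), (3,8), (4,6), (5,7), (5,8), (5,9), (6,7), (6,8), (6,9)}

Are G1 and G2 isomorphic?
No, not isomorphic

The graphs are NOT isomorphic.

Degrees in G1: deg(0)=4, deg(1)=3, deg(2)=5, deg(3)=3, deg(4)=2, deg(5)=1, deg(6)=5, deg(7)=4, deg(8)=1, deg(9)=4.
Sorted degree sequence of G1: [5, 5, 4, 4, 4, 3, 3, 2, 1, 1].
Degrees in G2: deg(0)=5, deg(1)=4, deg(2)=4, deg(3)=6, deg(4)=4, deg(5)=4, deg(6)=6, deg(7)=3, deg(8)=4, deg(9)=2.
Sorted degree sequence of G2: [6, 6, 5, 4, 4, 4, 4, 4, 3, 2].
The (sorted) degree sequence is an isomorphism invariant, so since G1 and G2 have different degree sequences they cannot be isomorphic.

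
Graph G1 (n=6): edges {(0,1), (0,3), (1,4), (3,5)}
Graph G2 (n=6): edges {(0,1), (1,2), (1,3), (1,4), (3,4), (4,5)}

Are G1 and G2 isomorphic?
No, not isomorphic

The graphs are NOT isomorphic.

Counting triangles (3-cliques): G1 has 0, G2 has 1.
Triangle count is an isomorphism invariant, so differing triangle counts rule out isomorphism.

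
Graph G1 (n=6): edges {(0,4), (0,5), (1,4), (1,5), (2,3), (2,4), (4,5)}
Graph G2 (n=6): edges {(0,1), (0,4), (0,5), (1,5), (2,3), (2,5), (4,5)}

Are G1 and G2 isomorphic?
Yes, isomorphic

The graphs are isomorphic.
One valid mapping φ: V(G1) → V(G2): 0→1, 1→4, 2→2, 3→3, 4→5, 5→0

Verify φ preserves adjacency — for each edge of G1, its image is an edge of G2:
  (0,4) → (φ(0),φ(4)) = (1,5) ∈ E(G2) ✓
  (0,5) → (φ(0),φ(5)) = (0,1) ∈ E(G2) ✓
  (1,4) → (φ(1),φ(4)) = (4,5) ∈ E(G2) ✓
  (1,5) → (φ(1),φ(5)) = (0,4) ∈ E(G2) ✓
  (2,3) → (φ(2),φ(3)) = (2,3) ∈ E(G2) ✓
  (2,4) → (φ(2),φ(4)) = (2,5) ∈ E(G2) ✓
  (4,5) → (φ(4),φ(5)) = (0,5) ∈ E(G2) ✓
All 7 edges of G1 map to edges of G2, and |E(G1)| = |E(G2)| = 7, so φ is a bijection on edges as well as vertices. Hence G1 ≅ G2.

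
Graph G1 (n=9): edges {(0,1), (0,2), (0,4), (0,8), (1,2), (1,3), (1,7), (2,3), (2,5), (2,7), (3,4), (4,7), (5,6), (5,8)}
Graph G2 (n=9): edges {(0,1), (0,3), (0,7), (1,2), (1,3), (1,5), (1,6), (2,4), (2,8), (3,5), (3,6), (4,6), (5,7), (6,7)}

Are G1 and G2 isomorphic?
Yes, isomorphic

The graphs are isomorphic.
One valid mapping φ: V(G1) → V(G2): 0→6, 1→3, 2→1, 3→5, 4→7, 5→2, 6→8, 7→0, 8→4

Verify φ preserves adjacency — for each edge of G1, its image is an edge of G2:
  (0,1) → (φ(0),φ(1)) = (3,6) ∈ E(G2) ✓
  (0,2) → (φ(0),φ(2)) = (1,6) ∈ E(G2) ✓
  (0,4) → (φ(0),φ(4)) = (6,7) ∈ E(G2) ✓
  (0,8) → (φ(0),φ(8)) = (4,6) ∈ E(G2) ✓
  (1,2) → (φ(1),φ(2)) = (1,3) ∈ E(G2) ✓
  (1,3) → (φ(1),φ(3)) = (3,5) ∈ E(G2) ✓
  (1,7) → (φ(1),φ(7)) = (0,3) ∈ E(G2) ✓
  (2,3) → (φ(2),φ(3)) = (1,5) ∈ E(G2) ✓
  (2,5) → (φ(2),φ(5)) = (1,2) ∈ E(G2) ✓
  (2,7) → (φ(2),φ(7)) = (0,1) ∈ E(G2) ✓
  (3,4) → (φ(3),φ(4)) = (5,7) ∈ E(G2) ✓
  (4,7) → (φ(4),φ(7)) = (0,7) ∈ E(G2) ✓
  (5,6) → (φ(5),φ(6)) = (2,8) ∈ E(G2) ✓
  (5,8) → (φ(5),φ(8)) = (2,4) ∈ E(G2) ✓
All 14 edges of G1 map to edges of G2, and |E(G1)| = |E(G2)| = 14, so φ is a bijection on edges as well as vertices. Hence G1 ≅ G2.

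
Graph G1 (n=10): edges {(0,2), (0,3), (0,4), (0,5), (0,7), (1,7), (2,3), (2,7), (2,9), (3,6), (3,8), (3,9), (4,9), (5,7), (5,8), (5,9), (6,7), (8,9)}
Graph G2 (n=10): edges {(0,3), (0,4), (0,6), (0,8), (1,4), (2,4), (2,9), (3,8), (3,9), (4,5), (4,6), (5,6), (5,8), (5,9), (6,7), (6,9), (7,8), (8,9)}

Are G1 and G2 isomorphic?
Yes, isomorphic

The graphs are isomorphic.
One valid mapping φ: V(G1) → V(G2): 0→6, 1→1, 2→5, 3→9, 4→7, 5→0, 6→2, 7→4, 8→3, 9→8

Verify φ preserves adjacency — for each edge of G1, its image is an edge of G2:
  (0,2) → (φ(0),φ(2)) = (5,6) ∈ E(G2) ✓
  (0,3) → (φ(0),φ(3)) = (6,9) ∈ E(G2) ✓
  (0,4) → (φ(0),φ(4)) = (6,7) ∈ E(G2) ✓
  (0,5) → (φ(0),φ(5)) = (0,6) ∈ E(G2) ✓
  (0,7) → (φ(0),φ(7)) = (4,6) ∈ E(G2) ✓
  (1,7) → (φ(1),φ(7)) = (1,4) ∈ E(G2) ✓
  (2,3) → (φ(2),φ(3)) = (5,9) ∈ E(G2) ✓
  (2,7) → (φ(2),φ(7)) = (4,5) ∈ E(G2) ✓
  (2,9) → (φ(2),φ(9)) = (5,8) ∈ E(G2) ✓
  (3,6) → (φ(3),φ(6)) = (2,9) ∈ E(G2) ✓
  (3,8) → (φ(3),φ(8)) = (3,9) ∈ E(G2) ✓
  (3,9) → (φ(3),φ(9)) = (8,9) ∈ E(G2) ✓
  (4,9) → (φ(4),φ(9)) = (7,8) ∈ E(G2) ✓
  (5,7) → (φ(5),φ(7)) = (0,4) ∈ E(G2) ✓
  (5,8) → (φ(5),φ(8)) = (0,3) ∈ E(G2) ✓
  (5,9) → (φ(5),φ(9)) = (0,8) ∈ E(G2) ✓
  (6,7) → (φ(6),φ(7)) = (2,4) ∈ E(G2) ✓
  (8,9) → (φ(8),φ(9)) = (3,8) ∈ E(G2) ✓
All 18 edges of G1 map to edges of G2, and |E(G1)| = |E(G2)| = 18, so φ is a bijection on edges as well as vertices. Hence G1 ≅ G2.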